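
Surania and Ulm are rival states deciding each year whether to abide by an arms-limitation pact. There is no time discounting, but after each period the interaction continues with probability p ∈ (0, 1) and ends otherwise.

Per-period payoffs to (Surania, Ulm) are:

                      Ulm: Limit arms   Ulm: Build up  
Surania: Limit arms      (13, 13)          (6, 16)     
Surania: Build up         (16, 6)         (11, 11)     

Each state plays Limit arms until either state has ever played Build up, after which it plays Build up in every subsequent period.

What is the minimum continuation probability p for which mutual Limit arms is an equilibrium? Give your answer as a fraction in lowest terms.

Expected cooperation value is 13 + p·13 + p²·13 + … = 13/(1−p); deviation gives 16 + p·11/(1−p).
13 ≥ 16(1−p) + 11p ⇒ 5p ≥ 3 ⇒ p ≥ 3/5.

3/5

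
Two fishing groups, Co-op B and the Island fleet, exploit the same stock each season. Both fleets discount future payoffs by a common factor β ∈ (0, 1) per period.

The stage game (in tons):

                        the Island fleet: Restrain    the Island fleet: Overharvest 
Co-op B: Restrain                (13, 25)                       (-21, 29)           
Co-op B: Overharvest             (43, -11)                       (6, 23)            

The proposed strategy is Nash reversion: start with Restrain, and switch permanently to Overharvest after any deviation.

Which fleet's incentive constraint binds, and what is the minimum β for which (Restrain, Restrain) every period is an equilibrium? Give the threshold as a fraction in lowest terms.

Co-op B's threshold: (43−13)/(43−6) = 30/37.
the Island fleet's threshold: (29−25)/(29−23) = 2/3.
30/37 > 2/3, so Co-op B binds and β* = 30/37.

Co-op B; β ≥ 30/37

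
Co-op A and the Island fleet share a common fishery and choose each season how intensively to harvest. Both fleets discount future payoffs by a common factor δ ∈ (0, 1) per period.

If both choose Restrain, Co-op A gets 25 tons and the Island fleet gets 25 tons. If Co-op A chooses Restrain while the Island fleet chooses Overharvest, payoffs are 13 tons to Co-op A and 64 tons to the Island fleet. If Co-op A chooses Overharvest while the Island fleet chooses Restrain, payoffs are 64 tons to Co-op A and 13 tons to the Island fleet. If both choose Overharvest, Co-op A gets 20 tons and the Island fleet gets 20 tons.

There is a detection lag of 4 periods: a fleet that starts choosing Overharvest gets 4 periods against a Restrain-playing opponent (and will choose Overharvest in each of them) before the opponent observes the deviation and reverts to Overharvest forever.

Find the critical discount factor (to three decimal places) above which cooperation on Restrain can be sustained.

0.970

Deviating for the 4 undetected periods gains 64−25 = 39 per period over cooperation, then loses 25−20 = 5 per period forever once punishment starts.
Gain: 39(1 + δ + … + δ^3); loss: 5·δ^4/(1−δ).
No profitable deviation ⇔ 39(1−δ^4) ≤ 5·δ^4, i.e. δ^4 ≥ 39/(39+5) = 39/44.
Hence δ ≥ (39/44)^(1/4) ≈ 0.970.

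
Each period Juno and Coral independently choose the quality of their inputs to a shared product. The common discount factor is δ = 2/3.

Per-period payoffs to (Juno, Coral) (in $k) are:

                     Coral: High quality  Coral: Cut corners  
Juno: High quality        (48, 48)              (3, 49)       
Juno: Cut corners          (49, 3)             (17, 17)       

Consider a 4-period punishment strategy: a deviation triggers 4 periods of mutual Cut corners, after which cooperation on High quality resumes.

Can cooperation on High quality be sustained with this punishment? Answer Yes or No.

Comparing payoff streams over the 5 periods until play realigns: cooperate → 48(1+δ+…+δ^4); deviate → 49 + 17(δ+…+δ^4).
Cooperation is sustained iff (48−17)(δ+…+δ^4) ≥ 49−48.
δ+…+δ^4 = 2/3·(1−(2/3)^4)/(1−2/3) = 1.6049, and (49−48)/(48−17) = 0.0323.
1.6049 ≥ 0.0323, so cooperation is sustainable.

Yes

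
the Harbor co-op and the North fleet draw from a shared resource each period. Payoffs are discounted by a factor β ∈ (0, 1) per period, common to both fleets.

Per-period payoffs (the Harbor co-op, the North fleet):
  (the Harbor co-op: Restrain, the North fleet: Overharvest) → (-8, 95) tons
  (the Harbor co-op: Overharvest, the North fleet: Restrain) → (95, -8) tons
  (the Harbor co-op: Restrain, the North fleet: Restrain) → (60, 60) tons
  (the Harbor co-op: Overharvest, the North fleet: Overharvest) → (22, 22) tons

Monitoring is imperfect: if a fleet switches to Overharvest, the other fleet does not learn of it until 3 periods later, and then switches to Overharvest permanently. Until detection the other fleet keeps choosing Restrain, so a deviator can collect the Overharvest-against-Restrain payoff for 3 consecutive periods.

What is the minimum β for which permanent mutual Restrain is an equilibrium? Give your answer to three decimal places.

Deviating for the 3 undetected periods gains 95−60 = 35 per period over cooperation, then loses 60−22 = 38 per period forever once punishment starts.
Gain: 35(1 + β + … + β^2); loss: 38·β^3/(1−β).
No profitable deviation ⇔ 35(1−β^3) ≤ 38·β^3, i.e. β^3 ≥ 35/(35+38) = 35/73.
Hence β ≥ (35/73)^(1/3) ≈ 0.783.

0.783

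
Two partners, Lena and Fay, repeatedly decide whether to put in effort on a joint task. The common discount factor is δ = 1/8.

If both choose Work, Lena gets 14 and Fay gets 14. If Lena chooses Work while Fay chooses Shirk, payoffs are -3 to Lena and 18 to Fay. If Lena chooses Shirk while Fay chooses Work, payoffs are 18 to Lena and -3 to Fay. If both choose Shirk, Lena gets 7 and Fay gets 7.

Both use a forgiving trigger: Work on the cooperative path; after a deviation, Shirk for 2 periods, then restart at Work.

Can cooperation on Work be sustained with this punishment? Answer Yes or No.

IC: δ+…+δ^2 ≥ (18−14)/(14−7) = 4/7.
At δ = 1/8: partial sum = 0.1406 < 0.5714. Cooperation not sustainable.

No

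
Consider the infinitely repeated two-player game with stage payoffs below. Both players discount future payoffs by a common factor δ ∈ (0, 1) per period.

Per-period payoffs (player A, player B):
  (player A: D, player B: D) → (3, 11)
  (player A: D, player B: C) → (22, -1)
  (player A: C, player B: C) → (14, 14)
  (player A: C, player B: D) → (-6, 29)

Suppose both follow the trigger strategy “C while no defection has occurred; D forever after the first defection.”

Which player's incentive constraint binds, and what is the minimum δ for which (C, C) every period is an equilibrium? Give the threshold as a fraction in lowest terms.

For player A: deviation gain 22−14 = 8, per-period punishment loss 14−3 = 11. IC gives δ ≥ 8/19.
For player B: gain 15, loss 3 per period, so δ ≥ 15/18 = 5/6.
The tighter constraint is player B's, so cooperation needs δ ≥ 5/6.

player B; δ ≥ 5/6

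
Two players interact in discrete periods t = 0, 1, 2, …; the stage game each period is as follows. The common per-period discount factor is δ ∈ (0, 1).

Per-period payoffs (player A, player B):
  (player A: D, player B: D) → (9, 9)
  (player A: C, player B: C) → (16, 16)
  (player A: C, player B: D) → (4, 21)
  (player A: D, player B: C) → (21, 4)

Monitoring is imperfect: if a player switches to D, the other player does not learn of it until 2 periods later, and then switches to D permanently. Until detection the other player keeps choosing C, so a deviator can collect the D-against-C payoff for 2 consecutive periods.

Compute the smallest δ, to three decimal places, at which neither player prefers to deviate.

A deviator earns 21 for 2 periods, then 9 forever; cooperating earns 16 forever. Multiplying the IC by (1−δ):
16 ≥ 21(1−δ^2) + 9δ^2, so 12·δ^2 ≥ 5 and δ^2 ≥ 5/12.
δ ≥ (5/12)^(1/2) ≈ 0.645.

0.645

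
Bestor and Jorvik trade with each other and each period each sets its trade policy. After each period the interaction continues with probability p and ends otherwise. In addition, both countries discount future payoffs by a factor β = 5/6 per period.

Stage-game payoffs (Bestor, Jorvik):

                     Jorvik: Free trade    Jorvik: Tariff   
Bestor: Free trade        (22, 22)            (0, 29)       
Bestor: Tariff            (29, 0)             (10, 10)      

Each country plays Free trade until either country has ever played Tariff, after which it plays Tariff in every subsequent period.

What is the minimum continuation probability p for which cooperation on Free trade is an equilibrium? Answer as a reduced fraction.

Expected continuation weight on next period's payoff is β·p = 5/6·p, which plays the role of the discount factor.
Cooperation requires 5/6·p ≥ (29−22)/(29−10) = 7/19, hence p ≥ 42/95.

42/95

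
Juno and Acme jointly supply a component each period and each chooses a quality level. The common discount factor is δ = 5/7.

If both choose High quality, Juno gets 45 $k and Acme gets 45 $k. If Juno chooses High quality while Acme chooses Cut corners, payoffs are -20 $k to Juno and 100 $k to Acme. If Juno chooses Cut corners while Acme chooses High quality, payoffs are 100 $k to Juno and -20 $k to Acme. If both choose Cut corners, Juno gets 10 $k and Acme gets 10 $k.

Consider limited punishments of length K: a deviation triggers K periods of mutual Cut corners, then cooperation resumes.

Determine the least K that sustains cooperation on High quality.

3

Need Σ_{k=1}^{K} δ^k ≥ (100−45)/(45−10) = 1.5714 at δ = 5/7.
At K = 2 the sum is 1.2245 < 1.5714; at K = 3 it is 1.5889 ≥ 1.5714.
So the minimum punishment length is K = 3.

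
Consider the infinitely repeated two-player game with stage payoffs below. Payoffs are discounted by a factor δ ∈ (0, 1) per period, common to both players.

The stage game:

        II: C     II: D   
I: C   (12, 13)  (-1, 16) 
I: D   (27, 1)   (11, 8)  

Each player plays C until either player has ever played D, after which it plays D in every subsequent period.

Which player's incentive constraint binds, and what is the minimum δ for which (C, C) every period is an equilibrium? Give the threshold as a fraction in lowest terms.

I; δ ≥ 15/16

I: cooperation gives 12 each period; deviation gives 27 once then 11 forever.
  12/(1−δ) ≥ 27 + 11δ/(1−δ) ⇒ δ ≥ 15/16.
II: cooperation gives 13 each period; deviation gives 16 once then 8 forever.
  δ ≥ 3/8.
Both must hold, so the binding constraint is I's: δ ≥ 15/16.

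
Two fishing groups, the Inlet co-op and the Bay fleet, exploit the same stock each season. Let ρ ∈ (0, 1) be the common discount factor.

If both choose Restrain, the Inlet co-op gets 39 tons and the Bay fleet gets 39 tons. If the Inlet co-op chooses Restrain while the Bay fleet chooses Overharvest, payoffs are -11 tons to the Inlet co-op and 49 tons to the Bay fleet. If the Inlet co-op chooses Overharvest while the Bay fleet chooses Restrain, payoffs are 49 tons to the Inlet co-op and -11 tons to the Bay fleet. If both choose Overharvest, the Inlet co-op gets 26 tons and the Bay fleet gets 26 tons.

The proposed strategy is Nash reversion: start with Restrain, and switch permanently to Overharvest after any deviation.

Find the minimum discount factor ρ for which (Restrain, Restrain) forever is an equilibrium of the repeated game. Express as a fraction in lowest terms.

Cooperation forever yields 39 each period: 39/(1−ρ).
Deviating yields 49 once, then 26 forever: 49 + 26ρ/(1−ρ).
No profitable deviation requires 39/(1−ρ) ≥ 49 + 26ρ/(1−ρ).
Multiplying by (1−ρ): 39 ≥ 49(1−ρ) + 26ρ = 49 − 23ρ.
So 23ρ ≥ 10, i.e. ρ ≥ 10/23.

10/23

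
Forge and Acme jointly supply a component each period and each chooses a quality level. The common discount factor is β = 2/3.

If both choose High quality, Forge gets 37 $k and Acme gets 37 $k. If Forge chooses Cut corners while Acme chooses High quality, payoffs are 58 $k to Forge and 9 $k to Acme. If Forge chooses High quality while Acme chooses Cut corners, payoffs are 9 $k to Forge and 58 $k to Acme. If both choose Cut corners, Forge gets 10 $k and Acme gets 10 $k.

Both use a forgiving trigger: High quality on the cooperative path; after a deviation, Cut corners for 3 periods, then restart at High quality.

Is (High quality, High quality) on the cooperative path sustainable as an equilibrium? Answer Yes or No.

Yes

A one-shot deviation gives 58 now, then 10 for 3 periods, then back to 37.
Gain from deviating: (58−37) today; loss: (37−10) in each of the next 3 periods.
No-deviation condition: (37−10)(β+…+β^3) ≥ 58−37, i.e. β+…+β^3 ≥ 7/9.
At β = 2/3: β+…+β^3 = 1.4074 ≥ 0.7778.
So cooperation is sustainable.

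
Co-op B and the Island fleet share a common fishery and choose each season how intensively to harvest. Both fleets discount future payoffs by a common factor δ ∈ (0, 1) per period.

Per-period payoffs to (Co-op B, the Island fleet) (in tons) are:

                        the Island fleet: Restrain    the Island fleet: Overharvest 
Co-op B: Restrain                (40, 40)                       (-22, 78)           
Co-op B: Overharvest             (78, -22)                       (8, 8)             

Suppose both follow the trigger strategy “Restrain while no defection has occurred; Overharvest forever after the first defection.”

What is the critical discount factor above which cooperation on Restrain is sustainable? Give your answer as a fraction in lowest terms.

19/35

Cooperation forever yields 40 each period: 40/(1−δ).
Deviating yields 78 once, then 8 forever: 78 + 8δ/(1−δ).
No profitable deviation requires 40/(1−δ) ≥ 78 + 8δ/(1−δ).
Multiplying by (1−δ): 40 ≥ 78(1−δ) + 8δ = 78 − 70δ.
So 70δ ≥ 38, i.e. δ ≥ 38/70 = 19/35.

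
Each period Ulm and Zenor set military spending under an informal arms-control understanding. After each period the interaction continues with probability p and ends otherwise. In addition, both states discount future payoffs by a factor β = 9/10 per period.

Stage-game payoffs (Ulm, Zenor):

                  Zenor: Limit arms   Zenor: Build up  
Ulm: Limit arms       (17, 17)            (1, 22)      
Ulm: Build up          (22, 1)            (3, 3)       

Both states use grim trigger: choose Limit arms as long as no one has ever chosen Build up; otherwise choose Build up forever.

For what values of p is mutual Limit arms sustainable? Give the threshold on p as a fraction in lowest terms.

50/171

With continuation probability p and discount β, the effective per-period discount factor is βp.
Grim-trigger IC: βp ≥ (22−17)/(22−3) = 5/19.
So p ≥ (5/19)/(9/10) = 50/171.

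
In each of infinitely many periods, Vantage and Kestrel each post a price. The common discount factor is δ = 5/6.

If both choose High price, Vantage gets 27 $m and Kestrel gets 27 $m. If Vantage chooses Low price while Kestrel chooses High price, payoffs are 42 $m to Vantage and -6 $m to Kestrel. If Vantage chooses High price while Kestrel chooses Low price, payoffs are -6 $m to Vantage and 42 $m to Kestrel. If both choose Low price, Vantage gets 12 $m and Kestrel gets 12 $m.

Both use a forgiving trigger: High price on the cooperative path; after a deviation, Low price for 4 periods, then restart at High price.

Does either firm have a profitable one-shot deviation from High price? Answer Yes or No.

No

Comparing payoff streams over the 5 periods until play realigns: cooperate → 27(1+δ+…+δ^4); deviate → 42 + 12(δ+…+δ^4).
Cooperation is sustained iff (27−12)(δ+…+δ^4) ≥ 42−27.
δ+…+δ^4 = 5/6·(1−(5/6)^4)/(1−5/6) = 2.5887, and (42−27)/(27−12) = 1.0000.
2.5887 ≥ 1.0000, so cooperation is sustainable.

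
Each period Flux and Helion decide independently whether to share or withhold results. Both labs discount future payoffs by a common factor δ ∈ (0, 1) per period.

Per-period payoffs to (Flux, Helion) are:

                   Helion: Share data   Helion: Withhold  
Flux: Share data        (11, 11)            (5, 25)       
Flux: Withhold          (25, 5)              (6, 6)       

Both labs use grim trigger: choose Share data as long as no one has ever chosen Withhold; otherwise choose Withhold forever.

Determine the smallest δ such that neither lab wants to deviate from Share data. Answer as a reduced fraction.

14/19

Cooperation forever yields 11 each period: 11/(1−δ).
Deviating yields 25 once, then 6 forever: 25 + 6δ/(1−δ).
No profitable deviation requires 11/(1−δ) ≥ 25 + 6δ/(1−δ).
Multiplying by (1−δ): 11 ≥ 25(1−δ) + 6δ = 25 − 19δ.
So 19δ ≥ 14, i.e. δ ≥ 14/19.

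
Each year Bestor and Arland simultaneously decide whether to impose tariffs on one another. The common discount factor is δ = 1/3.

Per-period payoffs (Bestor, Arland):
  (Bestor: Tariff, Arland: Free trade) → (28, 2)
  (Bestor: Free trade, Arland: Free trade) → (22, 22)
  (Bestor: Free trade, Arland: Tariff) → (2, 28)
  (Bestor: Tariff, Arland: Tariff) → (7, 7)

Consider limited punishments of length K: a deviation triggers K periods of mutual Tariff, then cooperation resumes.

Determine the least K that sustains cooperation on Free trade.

No profitable deviation requires (22−7)(δ+…+δ^K) ≥ 28−22, i.e. δ+…+δ^K ≥ 2/5 ≈ 0.4000.
With δ = 1/3, the partial sums are K=1: 0.3333, K=2: 0.4444.
K = 2 is the first length at which the sum reaches 0.4000.

2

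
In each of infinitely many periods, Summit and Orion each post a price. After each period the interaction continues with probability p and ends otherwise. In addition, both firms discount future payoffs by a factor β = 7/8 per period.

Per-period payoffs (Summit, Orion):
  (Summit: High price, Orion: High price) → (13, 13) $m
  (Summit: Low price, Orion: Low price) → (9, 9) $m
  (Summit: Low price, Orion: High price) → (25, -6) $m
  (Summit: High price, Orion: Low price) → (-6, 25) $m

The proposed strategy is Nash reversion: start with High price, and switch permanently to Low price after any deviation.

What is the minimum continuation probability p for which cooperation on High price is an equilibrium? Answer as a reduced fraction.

Expected continuation weight on next period's payoff is β·p = 7/8·p, which plays the role of the discount factor.
Cooperation requires 7/8·p ≥ (25−13)/(25−9) = 3/4, hence p ≥ 6/7.

6/7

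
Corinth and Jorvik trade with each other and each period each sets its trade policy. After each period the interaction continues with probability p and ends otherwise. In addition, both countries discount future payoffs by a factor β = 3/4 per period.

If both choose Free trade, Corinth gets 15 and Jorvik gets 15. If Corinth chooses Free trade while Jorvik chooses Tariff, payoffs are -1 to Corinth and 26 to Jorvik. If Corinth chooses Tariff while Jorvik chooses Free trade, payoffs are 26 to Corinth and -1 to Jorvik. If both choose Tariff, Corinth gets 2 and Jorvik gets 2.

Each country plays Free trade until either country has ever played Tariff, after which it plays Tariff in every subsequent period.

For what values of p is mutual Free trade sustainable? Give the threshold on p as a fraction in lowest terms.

Expected continuation weight on next period's payoff is β·p = 3/4·p, which plays the role of the discount factor.
Cooperation requires 3/4·p ≥ (26−15)/(26−2) = 11/24, hence p ≥ 11/18.

11/18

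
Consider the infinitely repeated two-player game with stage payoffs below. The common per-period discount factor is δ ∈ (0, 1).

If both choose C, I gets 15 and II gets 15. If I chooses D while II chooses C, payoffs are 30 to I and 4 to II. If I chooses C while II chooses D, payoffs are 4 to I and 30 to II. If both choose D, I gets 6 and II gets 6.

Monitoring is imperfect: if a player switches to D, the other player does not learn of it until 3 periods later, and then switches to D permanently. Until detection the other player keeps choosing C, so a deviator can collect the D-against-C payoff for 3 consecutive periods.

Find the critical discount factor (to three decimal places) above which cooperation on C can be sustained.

Deviating for the 3 undetected periods gains 30−15 = 15 per period over cooperation, then loses 15−6 = 9 per period forever once punishment starts.
Gain: 15(1 + δ + … + δ^2); loss: 9·δ^3/(1−δ).
No profitable deviation ⇔ 15(1−δ^3) ≤ 9·δ^3, i.e. δ^3 ≥ 15/(15+9) = 5/8.
Hence δ ≥ (5/8)^(1/3) ≈ 0.855.

0.855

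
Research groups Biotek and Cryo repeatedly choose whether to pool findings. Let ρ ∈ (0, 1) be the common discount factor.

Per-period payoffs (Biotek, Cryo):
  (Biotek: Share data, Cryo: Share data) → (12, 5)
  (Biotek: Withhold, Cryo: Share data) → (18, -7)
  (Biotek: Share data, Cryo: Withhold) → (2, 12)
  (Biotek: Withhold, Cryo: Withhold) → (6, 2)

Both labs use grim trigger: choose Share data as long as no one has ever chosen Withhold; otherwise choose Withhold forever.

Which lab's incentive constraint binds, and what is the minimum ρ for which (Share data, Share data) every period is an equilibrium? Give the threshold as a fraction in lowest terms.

Cryo; ρ ≥ 7/10

Biotek: cooperation gives 12 each period; deviation gives 18 once then 6 forever.
  12/(1−ρ) ≥ 18 + 6ρ/(1−ρ) ⇒ ρ ≥ 6/12 = 1/2.
Cryo: cooperation gives 5 each period; deviation gives 12 once then 2 forever.
  ρ ≥ 7/10.
Both must hold, so the binding constraint is Cryo's: ρ ≥ 7/10.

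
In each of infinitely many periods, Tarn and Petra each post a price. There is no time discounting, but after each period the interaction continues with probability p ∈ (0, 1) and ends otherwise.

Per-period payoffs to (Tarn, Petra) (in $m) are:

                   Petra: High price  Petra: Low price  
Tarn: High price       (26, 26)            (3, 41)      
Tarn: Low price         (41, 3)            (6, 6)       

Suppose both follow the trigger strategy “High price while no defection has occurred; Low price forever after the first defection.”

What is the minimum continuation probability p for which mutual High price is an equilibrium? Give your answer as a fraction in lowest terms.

With no time discounting, the continuation probability p plays the role of the discount factor.
Grim-trigger IC: 26/(1−p) ≥ 41 + 6p/(1−p) ⇒ p ≥ (41−26)/(41−6) = 3/7.

3/7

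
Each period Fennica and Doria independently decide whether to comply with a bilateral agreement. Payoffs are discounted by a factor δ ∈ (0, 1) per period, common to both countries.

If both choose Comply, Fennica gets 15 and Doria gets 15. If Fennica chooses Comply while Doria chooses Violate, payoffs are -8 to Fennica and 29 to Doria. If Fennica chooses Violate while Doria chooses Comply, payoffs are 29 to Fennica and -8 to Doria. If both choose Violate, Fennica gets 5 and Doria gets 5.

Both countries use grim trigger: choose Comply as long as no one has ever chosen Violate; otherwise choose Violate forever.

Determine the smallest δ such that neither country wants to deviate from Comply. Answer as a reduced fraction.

Under grim trigger the critical discount factor is (T−C)/(T−P) with T = 29, C = 15, P = 5.
δ* = (29−15)/(29−5) = 14/24 = 7/12.

7/12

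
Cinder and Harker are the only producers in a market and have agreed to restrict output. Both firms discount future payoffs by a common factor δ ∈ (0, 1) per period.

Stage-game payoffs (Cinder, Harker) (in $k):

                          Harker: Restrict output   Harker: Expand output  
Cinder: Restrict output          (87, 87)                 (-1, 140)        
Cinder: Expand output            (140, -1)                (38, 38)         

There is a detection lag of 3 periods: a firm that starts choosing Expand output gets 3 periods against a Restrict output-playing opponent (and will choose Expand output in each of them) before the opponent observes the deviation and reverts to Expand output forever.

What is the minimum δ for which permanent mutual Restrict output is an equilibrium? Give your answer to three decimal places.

0.804

The best deviation is to choose Expand output for all 3 undetected periods, earning 140 each, then 38 forever once detected.
Deviation value: 140(1−δ^3)/(1−δ) + 38δ^3/(1−δ); cooperation value: 87/(1−δ).
IC: 87 ≥ 140(1−δ^3) + 38δ^3 = 140 − 102δ^3.
So δ^3 ≥ 53/102, giving δ ≥ (53/102)^(1/3) ≈ 0.804.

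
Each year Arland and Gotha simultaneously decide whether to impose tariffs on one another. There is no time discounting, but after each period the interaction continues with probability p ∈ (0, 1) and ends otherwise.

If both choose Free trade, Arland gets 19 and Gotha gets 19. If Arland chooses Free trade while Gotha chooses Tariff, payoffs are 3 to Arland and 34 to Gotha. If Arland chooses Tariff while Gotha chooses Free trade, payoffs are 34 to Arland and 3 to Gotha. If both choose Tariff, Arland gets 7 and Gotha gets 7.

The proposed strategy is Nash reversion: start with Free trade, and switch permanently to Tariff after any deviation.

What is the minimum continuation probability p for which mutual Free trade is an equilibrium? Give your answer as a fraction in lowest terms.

5/9

Expected cooperation value is 19 + p·19 + p²·19 + … = 19/(1−p); deviation gives 34 + p·7/(1−p).
19 ≥ 34(1−p) + 7p ⇒ 27p ≥ 15 ⇒ p ≥ 15/27 = 5/9.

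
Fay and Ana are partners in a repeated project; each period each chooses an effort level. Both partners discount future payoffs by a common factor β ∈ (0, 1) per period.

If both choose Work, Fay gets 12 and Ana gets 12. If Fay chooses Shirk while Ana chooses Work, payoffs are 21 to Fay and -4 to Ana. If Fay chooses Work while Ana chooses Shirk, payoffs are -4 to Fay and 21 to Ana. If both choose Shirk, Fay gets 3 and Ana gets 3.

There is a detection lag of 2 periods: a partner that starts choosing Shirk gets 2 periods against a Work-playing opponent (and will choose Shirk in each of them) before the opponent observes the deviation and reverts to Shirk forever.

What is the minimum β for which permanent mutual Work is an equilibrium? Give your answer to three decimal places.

0.707

A deviator earns 21 for 2 periods, then 3 forever; cooperating earns 12 forever. Multiplying the IC by (1−β):
12 ≥ 21(1−β^2) + 3β^2, so 18·β^2 ≥ 9 and β^2 ≥ 1/2.
β ≥ (1/2)^(1/2) ≈ 0.707.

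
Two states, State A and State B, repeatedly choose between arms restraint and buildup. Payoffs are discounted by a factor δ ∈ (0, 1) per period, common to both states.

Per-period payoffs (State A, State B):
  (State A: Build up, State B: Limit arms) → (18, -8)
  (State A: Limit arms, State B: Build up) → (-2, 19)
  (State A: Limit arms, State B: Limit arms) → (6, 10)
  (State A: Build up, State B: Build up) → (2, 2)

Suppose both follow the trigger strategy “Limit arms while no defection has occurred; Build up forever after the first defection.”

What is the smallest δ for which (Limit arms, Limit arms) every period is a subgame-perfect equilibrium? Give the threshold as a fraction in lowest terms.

3/4

State A's threshold: (18−6)/(18−2) = 3/4.
State B's threshold: (19−10)/(19−2) = 9/17.
3/4 > 9/17, so State A binds and δ* = 3/4.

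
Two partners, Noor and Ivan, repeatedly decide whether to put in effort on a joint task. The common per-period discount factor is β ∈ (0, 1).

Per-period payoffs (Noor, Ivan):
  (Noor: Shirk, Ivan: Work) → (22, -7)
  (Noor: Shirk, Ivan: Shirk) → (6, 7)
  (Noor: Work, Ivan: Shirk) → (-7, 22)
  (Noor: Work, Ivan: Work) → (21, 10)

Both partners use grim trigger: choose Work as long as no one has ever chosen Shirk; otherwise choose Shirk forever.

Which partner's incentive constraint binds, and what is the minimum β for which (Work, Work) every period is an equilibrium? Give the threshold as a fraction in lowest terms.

Ivan; β ≥ 4/5

Noor: cooperation gives 21 each period; deviation gives 22 once then 6 forever.
  21/(1−β) ≥ 22 + 6β/(1−β) ⇒ β ≥ 1/16.
Ivan: cooperation gives 10 each period; deviation gives 22 once then 7 forever.
  β ≥ 12/15 = 4/5.
Both must hold, so the binding constraint is Ivan's: β ≥ 4/5.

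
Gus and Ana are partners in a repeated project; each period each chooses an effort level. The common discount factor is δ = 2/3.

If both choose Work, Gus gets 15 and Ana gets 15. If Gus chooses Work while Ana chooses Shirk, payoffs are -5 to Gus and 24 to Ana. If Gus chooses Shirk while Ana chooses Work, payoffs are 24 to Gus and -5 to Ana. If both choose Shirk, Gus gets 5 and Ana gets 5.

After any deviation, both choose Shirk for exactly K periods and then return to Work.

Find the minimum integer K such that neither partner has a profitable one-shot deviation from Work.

IC: δ(1−δ^K)/(1−δ) ≥ (24−15)/(15−5) = 9/10.
With δ = 2/3: need 1 − δ^K ≥ 9/10·(1−2/3)/(2/3), i.e. δ^K ≤ 0.5500.
Since (2/3)^1 = 0.6667 and (2/3)^2 = 0.4444, the smallest such K is 2.

2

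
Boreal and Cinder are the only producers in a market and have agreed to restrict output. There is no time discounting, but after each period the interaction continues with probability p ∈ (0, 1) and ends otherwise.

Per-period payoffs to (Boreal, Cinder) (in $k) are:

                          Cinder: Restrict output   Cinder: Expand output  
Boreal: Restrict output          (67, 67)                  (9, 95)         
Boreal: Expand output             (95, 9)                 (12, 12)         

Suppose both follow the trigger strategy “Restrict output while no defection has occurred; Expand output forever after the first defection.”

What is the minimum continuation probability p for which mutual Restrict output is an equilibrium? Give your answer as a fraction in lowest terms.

Expected cooperation value is 67 + p·67 + p²·67 + … = 67/(1−p); deviation gives 95 + p·12/(1−p).
67 ≥ 95(1−p) + 12p ⇒ 83p ≥ 28 ⇒ p ≥ 28/83.

28/83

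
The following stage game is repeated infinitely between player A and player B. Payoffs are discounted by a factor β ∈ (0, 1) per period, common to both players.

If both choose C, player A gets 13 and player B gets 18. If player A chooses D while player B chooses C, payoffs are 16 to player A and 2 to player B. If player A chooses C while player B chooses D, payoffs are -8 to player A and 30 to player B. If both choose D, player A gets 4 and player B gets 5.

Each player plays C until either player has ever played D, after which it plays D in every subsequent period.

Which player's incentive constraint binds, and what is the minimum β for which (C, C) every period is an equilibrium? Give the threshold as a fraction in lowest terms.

player B; β ≥ 12/25

player A: cooperation gives 13 each period; deviation gives 16 once then 4 forever.
  13/(1−β) ≥ 16 + 4β/(1−β) ⇒ β ≥ 3/12 = 1/4.
player B: cooperation gives 18 each period; deviation gives 30 once then 5 forever.
  β ≥ 12/25.
Both must hold, so the binding constraint is player B's: β ≥ 12/25.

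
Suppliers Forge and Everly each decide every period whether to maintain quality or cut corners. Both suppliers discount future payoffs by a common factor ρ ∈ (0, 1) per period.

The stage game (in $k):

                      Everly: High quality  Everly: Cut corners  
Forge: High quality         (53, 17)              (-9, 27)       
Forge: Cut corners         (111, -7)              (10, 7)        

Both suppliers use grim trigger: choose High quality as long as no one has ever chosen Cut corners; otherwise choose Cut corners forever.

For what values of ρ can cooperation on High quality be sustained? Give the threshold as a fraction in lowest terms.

Forge: cooperation gives 53 each period; deviation gives 111 once then 10 forever.
  53/(1−ρ) ≥ 111 + 10ρ/(1−ρ) ⇒ ρ ≥ 58/101.
Everly: cooperation gives 17 each period; deviation gives 27 once then 7 forever.
  ρ ≥ 10/20 = 1/2.
Both must hold, so the binding constraint is Forge's: ρ ≥ 58/101.

58/101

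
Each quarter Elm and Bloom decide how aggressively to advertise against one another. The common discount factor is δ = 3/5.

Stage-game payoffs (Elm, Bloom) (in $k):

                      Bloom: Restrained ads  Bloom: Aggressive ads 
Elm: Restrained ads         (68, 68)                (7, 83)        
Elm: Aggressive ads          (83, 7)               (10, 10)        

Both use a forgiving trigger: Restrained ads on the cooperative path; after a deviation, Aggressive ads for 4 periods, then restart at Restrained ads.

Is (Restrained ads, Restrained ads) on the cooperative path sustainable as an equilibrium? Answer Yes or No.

Yes

IC: δ+…+δ^4 ≥ (83−68)/(68−10) = 15/58.
At δ = 3/5: partial sum = 1.3056 ≥ 0.2586. Cooperation sustainable.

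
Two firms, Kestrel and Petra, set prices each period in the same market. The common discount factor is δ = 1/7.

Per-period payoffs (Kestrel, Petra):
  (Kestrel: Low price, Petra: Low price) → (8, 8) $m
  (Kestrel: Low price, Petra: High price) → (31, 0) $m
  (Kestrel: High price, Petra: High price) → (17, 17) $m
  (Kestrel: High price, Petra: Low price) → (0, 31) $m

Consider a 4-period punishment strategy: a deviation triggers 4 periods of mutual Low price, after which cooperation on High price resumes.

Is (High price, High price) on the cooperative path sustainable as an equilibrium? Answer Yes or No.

No

A one-shot deviation gives 31 now, then 8 for 4 periods, then back to 17.
Gain from deviating: (31−17) today; loss: (17−8) in each of the next 4 periods.
No-deviation condition: (17−8)(δ+…+δ^4) ≥ 31−17, i.e. δ+…+δ^4 ≥ 14/9.
At δ = 1/7: δ+…+δ^4 = 0.1666 < 1.5556.
So cooperation is not sustainable.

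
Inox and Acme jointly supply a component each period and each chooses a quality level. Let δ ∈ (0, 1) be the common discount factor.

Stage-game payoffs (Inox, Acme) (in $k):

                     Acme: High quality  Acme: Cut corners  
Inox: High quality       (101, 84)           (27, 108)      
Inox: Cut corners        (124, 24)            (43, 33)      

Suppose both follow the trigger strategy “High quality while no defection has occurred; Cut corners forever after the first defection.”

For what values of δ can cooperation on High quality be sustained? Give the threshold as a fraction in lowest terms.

Inox's threshold: (124−101)/(124−43) = 23/81.
Acme's threshold: (108−84)/(108−33) = 8/25.
23/81 < 8/25, so Acme binds and δ* = 8/25.

8/25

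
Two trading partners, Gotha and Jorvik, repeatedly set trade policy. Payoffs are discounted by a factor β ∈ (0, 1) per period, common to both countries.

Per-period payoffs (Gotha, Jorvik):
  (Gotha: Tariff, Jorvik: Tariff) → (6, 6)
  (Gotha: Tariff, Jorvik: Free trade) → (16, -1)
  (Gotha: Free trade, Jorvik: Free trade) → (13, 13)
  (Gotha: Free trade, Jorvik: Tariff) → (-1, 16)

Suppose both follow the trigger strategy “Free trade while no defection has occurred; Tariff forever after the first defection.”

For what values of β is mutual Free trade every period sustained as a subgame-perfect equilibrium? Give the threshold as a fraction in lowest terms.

3/10

Under grim trigger the critical discount factor is (T−C)/(T−P) with T = 16, C = 13, P = 6.
β* = (16−13)/(16−6) = 3/10.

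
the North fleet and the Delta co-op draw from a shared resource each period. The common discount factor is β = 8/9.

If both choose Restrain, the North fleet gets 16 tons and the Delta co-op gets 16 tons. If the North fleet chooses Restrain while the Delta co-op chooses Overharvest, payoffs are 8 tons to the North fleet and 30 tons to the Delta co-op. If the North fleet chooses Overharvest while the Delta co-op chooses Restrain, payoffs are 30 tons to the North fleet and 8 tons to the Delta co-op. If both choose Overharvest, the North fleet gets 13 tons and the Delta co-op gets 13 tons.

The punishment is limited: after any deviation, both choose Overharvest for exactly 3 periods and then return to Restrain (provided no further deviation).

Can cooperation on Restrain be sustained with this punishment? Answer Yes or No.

No

IC: β+…+β^3 ≥ (30−16)/(16−13) = 14/3.
At β = 8/9: partial sum = 2.3813 < 4.6667. Cooperation not sustainable.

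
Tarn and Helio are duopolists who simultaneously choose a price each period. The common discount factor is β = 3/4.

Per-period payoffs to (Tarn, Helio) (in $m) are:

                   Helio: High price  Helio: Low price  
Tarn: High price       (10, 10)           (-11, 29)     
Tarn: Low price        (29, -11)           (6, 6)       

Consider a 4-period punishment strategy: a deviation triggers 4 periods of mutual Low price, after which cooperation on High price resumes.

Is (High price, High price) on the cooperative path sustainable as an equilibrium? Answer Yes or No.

A one-shot deviation gives 29 now, then 6 for 4 periods, then back to 10.
Gain from deviating: (29−10) today; loss: (10−6) in each of the next 4 periods.
No-deviation condition: (10−6)(β+…+β^4) ≥ 29−10, i.e. β+…+β^4 ≥ 19/4.
At β = 3/4: β+…+β^4 = 2.0508 < 4.7500.
So cooperation is not sustainable.

No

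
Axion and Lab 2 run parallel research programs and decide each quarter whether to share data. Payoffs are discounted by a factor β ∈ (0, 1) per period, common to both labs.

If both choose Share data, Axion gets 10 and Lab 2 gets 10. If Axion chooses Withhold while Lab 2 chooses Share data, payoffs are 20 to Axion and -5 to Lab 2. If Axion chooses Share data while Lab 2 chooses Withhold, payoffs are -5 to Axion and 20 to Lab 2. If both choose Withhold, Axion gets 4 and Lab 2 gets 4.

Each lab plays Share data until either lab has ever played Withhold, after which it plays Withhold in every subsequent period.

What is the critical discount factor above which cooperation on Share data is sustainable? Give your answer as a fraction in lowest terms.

One-period gain from deviating is 20 − 10 = 10. The loss is 10 − 4 = 6 in every subsequent period, with present value 6·β/(1−β).
Deviation is unprofitable when 6·β/(1−β) ≥ 10, i.e. β/(1−β) ≥ 5/3.
Equivalently β ≥ 10/(10+6) = 5/8.

5/8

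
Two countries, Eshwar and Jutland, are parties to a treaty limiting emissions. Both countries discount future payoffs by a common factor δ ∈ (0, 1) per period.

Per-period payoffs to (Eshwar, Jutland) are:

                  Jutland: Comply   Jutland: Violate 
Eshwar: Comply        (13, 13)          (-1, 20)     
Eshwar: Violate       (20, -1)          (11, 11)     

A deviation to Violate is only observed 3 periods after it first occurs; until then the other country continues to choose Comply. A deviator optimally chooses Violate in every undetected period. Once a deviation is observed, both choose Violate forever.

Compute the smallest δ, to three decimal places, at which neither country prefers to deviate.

0.920

The best deviation is to choose Violate for all 3 undetected periods, earning 20 each, then 11 forever once detected.
Deviation value: 20(1−δ^3)/(1−δ) + 11δ^3/(1−δ); cooperation value: 13/(1−δ).
IC: 13 ≥ 20(1−δ^3) + 11δ^3 = 20 − 9δ^3.
So δ^3 ≥ 7/9, giving δ ≥ (7/9)^(1/3) ≈ 0.920.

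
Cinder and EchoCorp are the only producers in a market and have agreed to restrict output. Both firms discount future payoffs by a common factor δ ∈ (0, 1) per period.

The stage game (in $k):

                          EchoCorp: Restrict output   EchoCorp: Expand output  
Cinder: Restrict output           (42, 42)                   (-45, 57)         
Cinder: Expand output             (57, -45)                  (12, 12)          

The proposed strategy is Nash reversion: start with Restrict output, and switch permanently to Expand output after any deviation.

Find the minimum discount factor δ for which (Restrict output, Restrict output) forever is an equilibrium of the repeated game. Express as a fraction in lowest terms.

1/3

Under grim trigger the critical discount factor is (T−C)/(T−P) with T = 57, C = 42, P = 12.
δ* = (57−42)/(57−12) = 15/45 = 1/3.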